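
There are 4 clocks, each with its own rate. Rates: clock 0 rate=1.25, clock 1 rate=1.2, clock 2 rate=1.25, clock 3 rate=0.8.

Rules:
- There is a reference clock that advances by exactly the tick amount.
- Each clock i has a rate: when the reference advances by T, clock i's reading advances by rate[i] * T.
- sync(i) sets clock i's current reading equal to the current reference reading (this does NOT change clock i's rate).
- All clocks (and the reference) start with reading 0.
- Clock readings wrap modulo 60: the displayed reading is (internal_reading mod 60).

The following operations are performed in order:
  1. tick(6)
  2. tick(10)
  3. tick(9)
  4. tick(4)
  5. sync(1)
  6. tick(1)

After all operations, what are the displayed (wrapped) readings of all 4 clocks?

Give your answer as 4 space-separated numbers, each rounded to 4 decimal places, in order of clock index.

Answer: 37.5000 30.2000 37.5000 24.0000

Derivation:
After op 1 tick(6): ref=6.0000 raw=[7.5000 7.2000 7.5000 4.8000]
After op 2 tick(10): ref=16.0000 raw=[20.0000 19.2000 20.0000 12.8000]
After op 3 tick(9): ref=25.0000 raw=[31.2500 30.0000 31.2500 20.0000]
After op 4 tick(4): ref=29.0000 raw=[36.2500 34.8000 36.2500 23.2000]
After op 5 sync(1): ref=29.0000 raw=[36.2500 29.0000 36.2500 23.2000]
After op 6 tick(1): ref=30.0000 raw=[37.5000 30.2000 37.5000 24.0000]
Wrap final raw readings (mod 60): 37.5000 mod 60 = 37.5000; 30.2000 mod 60 = 30.2000; 37.5000 mod 60 = 37.5000; 24.0000 mod 60 = 24.0000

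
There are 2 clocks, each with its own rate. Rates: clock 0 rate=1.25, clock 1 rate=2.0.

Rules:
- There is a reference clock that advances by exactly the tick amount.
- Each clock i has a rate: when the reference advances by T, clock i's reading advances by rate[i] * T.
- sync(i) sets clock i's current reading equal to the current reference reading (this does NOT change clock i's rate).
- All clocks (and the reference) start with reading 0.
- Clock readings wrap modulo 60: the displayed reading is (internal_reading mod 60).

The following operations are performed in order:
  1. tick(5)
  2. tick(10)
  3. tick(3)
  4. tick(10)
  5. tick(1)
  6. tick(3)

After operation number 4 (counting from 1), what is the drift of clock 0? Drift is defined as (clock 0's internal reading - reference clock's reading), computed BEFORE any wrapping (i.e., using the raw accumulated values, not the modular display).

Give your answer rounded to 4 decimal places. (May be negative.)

Answer: 7.0000

Derivation:
After op 1 tick(5): ref=5.0000 raw=[6.2500 10.0000]
After op 2 tick(10): ref=15.0000 raw=[18.7500 30.0000]
After op 3 tick(3): ref=18.0000 raw=[22.5000 36.0000]
After op 4 tick(10): ref=28.0000 raw=[35.0000 56.0000]
Drift of clock 0 after op 4: 35.0000 - 28.0000 = 7.0000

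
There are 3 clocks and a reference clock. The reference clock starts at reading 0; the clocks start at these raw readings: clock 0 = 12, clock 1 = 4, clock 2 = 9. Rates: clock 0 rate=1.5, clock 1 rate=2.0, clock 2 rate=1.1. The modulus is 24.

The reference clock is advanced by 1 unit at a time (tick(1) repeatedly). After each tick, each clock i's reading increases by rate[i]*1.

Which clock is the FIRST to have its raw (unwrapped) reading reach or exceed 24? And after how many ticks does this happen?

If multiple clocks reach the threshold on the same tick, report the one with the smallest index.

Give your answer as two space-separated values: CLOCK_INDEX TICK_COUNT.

Answer: 0 8

Derivation:
clock 0: start=12, rate=1.5, needs 24-12 = 12; ticks = ceil(12/1.5) = ceil(8.0000) = 8; reading at tick 8 = 12 + 1.5*8 = 24.0000
clock 1: start=4, rate=2.0, needs 24-4 = 20; ticks = ceil(20/2.0) = ceil(10.0000) = 10; reading at tick 10 = 4 + 2.0*10 = 24.0000
clock 2: start=9, rate=1.1, needs 24-9 = 15; ticks = ceil(15/1.1) = ceil(13.6364) = 14; reading at tick 14 = 9 + 1.1*14 = 24.4000
Minimum tick count = 8; winners = [0]; smallest index = 0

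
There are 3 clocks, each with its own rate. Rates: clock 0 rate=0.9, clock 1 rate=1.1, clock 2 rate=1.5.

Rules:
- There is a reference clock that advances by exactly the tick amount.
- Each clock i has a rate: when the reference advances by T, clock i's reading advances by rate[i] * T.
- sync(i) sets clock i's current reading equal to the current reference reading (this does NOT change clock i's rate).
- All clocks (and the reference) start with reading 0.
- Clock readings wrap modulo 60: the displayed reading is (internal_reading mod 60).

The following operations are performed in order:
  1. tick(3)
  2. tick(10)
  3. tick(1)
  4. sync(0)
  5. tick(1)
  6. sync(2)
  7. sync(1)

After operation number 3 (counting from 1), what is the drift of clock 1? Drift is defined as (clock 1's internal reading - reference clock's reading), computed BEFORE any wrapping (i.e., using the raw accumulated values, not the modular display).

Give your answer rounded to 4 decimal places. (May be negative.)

Answer: 1.4000

Derivation:
After op 1 tick(3): ref=3.0000 raw=[2.7000 3.3000 4.5000]
After op 2 tick(10): ref=13.0000 raw=[11.7000 14.3000 19.5000]
After op 3 tick(1): ref=14.0000 raw=[12.6000 15.4000 21.0000]
Drift of clock 1 after op 3: 15.4000 - 14.0000 = 1.4000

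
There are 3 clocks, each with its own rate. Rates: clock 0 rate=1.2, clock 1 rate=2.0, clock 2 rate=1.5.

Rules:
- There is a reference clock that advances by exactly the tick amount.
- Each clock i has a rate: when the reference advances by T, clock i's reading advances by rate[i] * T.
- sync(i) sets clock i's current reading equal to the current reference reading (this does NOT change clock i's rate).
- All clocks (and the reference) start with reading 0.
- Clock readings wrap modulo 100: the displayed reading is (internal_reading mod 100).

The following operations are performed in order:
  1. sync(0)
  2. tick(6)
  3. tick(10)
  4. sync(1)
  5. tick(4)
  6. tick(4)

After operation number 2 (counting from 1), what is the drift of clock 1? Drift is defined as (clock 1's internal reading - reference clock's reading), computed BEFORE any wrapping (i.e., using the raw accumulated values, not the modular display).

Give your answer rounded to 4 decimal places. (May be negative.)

Answer: 6.0000

Derivation:
After op 1 sync(0): ref=0.0000 raw=[0.0000 0.0000 0.0000]
After op 2 tick(6): ref=6.0000 raw=[7.2000 12.0000 9.0000]
Drift of clock 1 after op 2: 12.0000 - 6.0000 = 6.0000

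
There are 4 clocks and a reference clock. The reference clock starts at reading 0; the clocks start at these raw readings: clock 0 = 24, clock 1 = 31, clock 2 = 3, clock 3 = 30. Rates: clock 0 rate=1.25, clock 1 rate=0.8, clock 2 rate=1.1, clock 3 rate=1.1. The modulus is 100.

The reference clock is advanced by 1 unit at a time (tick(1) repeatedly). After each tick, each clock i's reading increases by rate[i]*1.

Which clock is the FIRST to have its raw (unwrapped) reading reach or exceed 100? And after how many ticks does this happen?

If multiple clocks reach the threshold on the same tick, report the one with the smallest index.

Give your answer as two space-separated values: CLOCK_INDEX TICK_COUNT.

Answer: 0 61

Derivation:
clock 0: start=24, rate=1.25, needs 100-24 = 76; ticks = ceil(76/1.25) = ceil(60.8000) = 61; reading at tick 61 = 24 + 1.25*61 = 100.2500
clock 1: start=31, rate=0.8, needs 100-31 = 69; ticks = ceil(69/0.8) = ceil(86.2500) = 87; reading at tick 87 = 31 + 0.8*87 = 100.6000
clock 2: start=3, rate=1.1, needs 100-3 = 97; ticks = ceil(97/1.1) = ceil(88.1818) = 89; reading at tick 89 = 3 + 1.1*89 = 100.9000
clock 3: start=30, rate=1.1, needs 100-30 = 70; ticks = ceil(70/1.1) = ceil(63.6364) = 64; reading at tick 64 = 30 + 1.1*64 = 100.4000
Minimum tick count = 61; winners = [0]; smallest index = 0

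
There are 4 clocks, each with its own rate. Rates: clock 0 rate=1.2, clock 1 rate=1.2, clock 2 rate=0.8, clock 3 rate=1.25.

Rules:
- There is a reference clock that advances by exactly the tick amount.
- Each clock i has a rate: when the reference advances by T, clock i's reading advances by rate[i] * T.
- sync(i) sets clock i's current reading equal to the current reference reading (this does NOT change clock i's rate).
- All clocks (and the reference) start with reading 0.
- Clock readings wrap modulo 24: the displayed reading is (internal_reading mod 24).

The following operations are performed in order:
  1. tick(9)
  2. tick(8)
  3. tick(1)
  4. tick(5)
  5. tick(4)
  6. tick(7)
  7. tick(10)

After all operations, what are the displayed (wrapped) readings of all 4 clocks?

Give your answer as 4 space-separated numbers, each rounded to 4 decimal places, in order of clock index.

After op 1 tick(9): ref=9.0000 raw=[10.8000 10.8000 7.2000 11.2500]
After op 2 tick(8): ref=17.0000 raw=[20.4000 20.4000 13.6000 21.2500]
After op 3 tick(1): ref=18.0000 raw=[21.6000 21.6000 14.4000 22.5000]
After op 4 tick(5): ref=23.0000 raw=[27.6000 27.6000 18.4000 28.7500]
After op 5 tick(4): ref=27.0000 raw=[32.4000 32.4000 21.6000 33.7500]
After op 6 tick(7): ref=34.0000 raw=[40.8000 40.8000 27.2000 42.5000]
After op 7 tick(10): ref=44.0000 raw=[52.8000 52.8000 35.2000 55.0000]
Wrap final raw readings (mod 24): 52.8000 mod 24 = 4.8000; 52.8000 mod 24 = 4.8000; 35.2000 mod 24 = 11.2000; 55.0000 mod 24 = 7.0000

Answer: 4.8000 4.8000 11.2000 7.0000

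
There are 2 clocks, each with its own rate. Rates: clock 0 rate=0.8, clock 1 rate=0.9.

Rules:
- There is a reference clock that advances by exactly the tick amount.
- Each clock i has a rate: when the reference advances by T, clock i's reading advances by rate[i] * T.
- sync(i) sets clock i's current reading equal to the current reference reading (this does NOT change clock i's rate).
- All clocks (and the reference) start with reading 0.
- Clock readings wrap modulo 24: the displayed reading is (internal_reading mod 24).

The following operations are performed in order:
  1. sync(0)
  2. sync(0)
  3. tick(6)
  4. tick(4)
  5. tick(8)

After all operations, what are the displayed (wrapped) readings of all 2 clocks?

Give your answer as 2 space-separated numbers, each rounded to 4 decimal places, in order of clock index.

After op 1 sync(0): ref=0.0000 raw=[0.0000 0.0000]
After op 2 sync(0): ref=0.0000 raw=[0.0000 0.0000]
After op 3 tick(6): ref=6.0000 raw=[4.8000 5.4000]
After op 4 tick(4): ref=10.0000 raw=[8.0000 9.0000]
After op 5 tick(8): ref=18.0000 raw=[14.4000 16.2000]
Wrap final raw readings (mod 24): 14.4000 mod 24 = 14.4000; 16.2000 mod 24 = 16.2000

Answer: 14.4000 16.2000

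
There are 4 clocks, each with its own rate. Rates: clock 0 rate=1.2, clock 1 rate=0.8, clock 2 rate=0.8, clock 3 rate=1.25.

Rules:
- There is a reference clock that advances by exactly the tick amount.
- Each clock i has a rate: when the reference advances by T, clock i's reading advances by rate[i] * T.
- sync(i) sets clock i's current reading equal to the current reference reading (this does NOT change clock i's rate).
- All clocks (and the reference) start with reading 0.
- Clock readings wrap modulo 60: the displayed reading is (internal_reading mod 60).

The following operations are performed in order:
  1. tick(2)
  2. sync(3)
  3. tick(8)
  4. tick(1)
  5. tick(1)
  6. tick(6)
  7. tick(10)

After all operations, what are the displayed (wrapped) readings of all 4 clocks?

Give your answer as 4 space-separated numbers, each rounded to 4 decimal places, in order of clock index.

Answer: 33.6000 22.4000 22.4000 34.5000

Derivation:
After op 1 tick(2): ref=2.0000 raw=[2.4000 1.6000 1.6000 2.5000]
After op 2 sync(3): ref=2.0000 raw=[2.4000 1.6000 1.6000 2.0000]
After op 3 tick(8): ref=10.0000 raw=[12.0000 8.0000 8.0000 12.0000]
After op 4 tick(1): ref=11.0000 raw=[13.2000 8.8000 8.8000 13.2500]
After op 5 tick(1): ref=12.0000 raw=[14.4000 9.6000 9.6000 14.5000]
After op 6 tick(6): ref=18.0000 raw=[21.6000 14.4000 14.4000 22.0000]
After op 7 tick(10): ref=28.0000 raw=[33.6000 22.4000 22.4000 34.5000]
Wrap final raw readings (mod 60): 33.6000 mod 60 = 33.6000; 22.4000 mod 60 = 22.4000; 22.4000 mod 60 = 22.4000; 34.5000 mod 60 = 34.5000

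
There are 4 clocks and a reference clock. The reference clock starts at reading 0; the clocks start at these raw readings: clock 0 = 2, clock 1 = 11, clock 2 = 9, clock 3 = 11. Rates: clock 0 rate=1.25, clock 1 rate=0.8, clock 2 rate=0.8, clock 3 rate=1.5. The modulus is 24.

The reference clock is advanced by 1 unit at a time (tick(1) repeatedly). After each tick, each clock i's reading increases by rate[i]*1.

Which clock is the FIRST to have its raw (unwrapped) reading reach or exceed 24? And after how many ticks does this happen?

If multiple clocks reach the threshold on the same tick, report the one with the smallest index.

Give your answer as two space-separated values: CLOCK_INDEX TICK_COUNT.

Answer: 3 9

Derivation:
clock 0: start=2, rate=1.25, needs 24-2 = 22; ticks = ceil(22/1.25) = ceil(17.6000) = 18; reading at tick 18 = 2 + 1.25*18 = 24.5000
clock 1: start=11, rate=0.8, needs 24-11 = 13; ticks = ceil(13/0.8) = ceil(16.2500) = 17; reading at tick 17 = 11 + 0.8*17 = 24.6000
clock 2: start=9, rate=0.8, needs 24-9 = 15; ticks = ceil(15/0.8) = ceil(18.7500) = 19; reading at tick 19 = 9 + 0.8*19 = 24.2000
clock 3: start=11, rate=1.5, needs 24-11 = 13; ticks = ceil(13/1.5) = ceil(8.6667) = 9; reading at tick 9 = 11 + 1.5*9 = 24.5000
Minimum tick count = 9; winners = [3]; smallest index = 3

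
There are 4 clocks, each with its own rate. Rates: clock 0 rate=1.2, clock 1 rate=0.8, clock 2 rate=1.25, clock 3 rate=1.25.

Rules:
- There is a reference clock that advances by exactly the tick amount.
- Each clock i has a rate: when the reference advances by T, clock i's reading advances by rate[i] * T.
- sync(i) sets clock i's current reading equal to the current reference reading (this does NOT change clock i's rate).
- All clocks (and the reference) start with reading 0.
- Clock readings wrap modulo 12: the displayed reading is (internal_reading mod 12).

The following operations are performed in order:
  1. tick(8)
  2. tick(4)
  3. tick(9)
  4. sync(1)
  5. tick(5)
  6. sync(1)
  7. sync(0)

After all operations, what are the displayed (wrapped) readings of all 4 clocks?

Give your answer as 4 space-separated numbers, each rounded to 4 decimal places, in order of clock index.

Answer: 2.0000 2.0000 8.5000 8.5000

Derivation:
After op 1 tick(8): ref=8.0000 raw=[9.6000 6.4000 10.0000 10.0000]
After op 2 tick(4): ref=12.0000 raw=[14.4000 9.6000 15.0000 15.0000]
After op 3 tick(9): ref=21.0000 raw=[25.2000 16.8000 26.2500 26.2500]
After op 4 sync(1): ref=21.0000 raw=[25.2000 21.0000 26.2500 26.2500]
After op 5 tick(5): ref=26.0000 raw=[31.2000 25.0000 32.5000 32.5000]
After op 6 sync(1): ref=26.0000 raw=[31.2000 26.0000 32.5000 32.5000]
After op 7 sync(0): ref=26.0000 raw=[26.0000 26.0000 32.5000 32.5000]
Wrap final raw readings (mod 12): 26.0000 mod 12 = 2.0000; 26.0000 mod 12 = 2.0000; 32.5000 mod 12 = 8.5000; 32.5000 mod 12 = 8.5000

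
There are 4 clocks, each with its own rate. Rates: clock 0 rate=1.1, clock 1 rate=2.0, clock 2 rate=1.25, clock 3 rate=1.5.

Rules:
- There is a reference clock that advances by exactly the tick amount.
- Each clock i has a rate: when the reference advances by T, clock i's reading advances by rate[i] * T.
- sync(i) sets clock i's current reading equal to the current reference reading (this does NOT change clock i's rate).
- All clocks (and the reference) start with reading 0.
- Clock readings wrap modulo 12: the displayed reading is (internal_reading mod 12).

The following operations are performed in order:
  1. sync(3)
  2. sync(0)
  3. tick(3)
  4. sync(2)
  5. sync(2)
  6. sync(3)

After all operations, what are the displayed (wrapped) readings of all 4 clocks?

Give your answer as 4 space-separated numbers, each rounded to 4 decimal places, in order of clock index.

Answer: 3.3000 6.0000 3.0000 3.0000

Derivation:
After op 1 sync(3): ref=0.0000 raw=[0.0000 0.0000 0.0000 0.0000]
After op 2 sync(0): ref=0.0000 raw=[0.0000 0.0000 0.0000 0.0000]
After op 3 tick(3): ref=3.0000 raw=[3.3000 6.0000 3.7500 4.5000]
After op 4 sync(2): ref=3.0000 raw=[3.3000 6.0000 3.0000 4.5000]
After op 5 sync(2): ref=3.0000 raw=[3.3000 6.0000 3.0000 4.5000]
After op 6 sync(3): ref=3.0000 raw=[3.3000 6.0000 3.0000 3.0000]
Wrap final raw readings (mod 12): 3.3000 mod 12 = 3.3000; 6.0000 mod 12 = 6.0000; 3.0000 mod 12 = 3.0000; 3.0000 mod 12 = 3.0000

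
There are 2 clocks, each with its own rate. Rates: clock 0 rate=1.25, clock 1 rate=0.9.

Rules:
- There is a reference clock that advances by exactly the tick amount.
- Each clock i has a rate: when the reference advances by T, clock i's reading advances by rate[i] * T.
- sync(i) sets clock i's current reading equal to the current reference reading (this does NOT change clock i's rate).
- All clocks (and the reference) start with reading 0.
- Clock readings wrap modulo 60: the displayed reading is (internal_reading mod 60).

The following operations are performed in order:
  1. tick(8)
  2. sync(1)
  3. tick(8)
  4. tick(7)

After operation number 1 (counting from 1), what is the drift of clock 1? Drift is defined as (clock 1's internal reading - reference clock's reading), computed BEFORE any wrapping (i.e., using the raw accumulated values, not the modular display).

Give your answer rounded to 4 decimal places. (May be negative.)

After op 1 tick(8): ref=8.0000 raw=[10.0000 7.2000]
Drift of clock 1 after op 1: 7.2000 - 8.0000 = -0.8000

Answer: -0.8000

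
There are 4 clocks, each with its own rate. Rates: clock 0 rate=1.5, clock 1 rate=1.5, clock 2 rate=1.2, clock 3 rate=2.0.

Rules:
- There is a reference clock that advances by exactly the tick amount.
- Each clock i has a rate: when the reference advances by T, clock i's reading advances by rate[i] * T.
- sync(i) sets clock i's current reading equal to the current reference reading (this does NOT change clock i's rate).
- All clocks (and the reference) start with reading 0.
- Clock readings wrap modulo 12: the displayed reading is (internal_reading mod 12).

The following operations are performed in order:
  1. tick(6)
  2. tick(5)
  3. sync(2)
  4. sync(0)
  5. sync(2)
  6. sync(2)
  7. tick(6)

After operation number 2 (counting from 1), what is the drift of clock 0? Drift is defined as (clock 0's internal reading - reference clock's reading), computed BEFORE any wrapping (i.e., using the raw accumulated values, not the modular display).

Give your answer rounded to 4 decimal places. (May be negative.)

Answer: 5.5000

Derivation:
After op 1 tick(6): ref=6.0000 raw=[9.0000 9.0000 7.2000 12.0000]
After op 2 tick(5): ref=11.0000 raw=[16.5000 16.5000 13.2000 22.0000]
Drift of clock 0 after op 2: 16.5000 - 11.0000 = 5.5000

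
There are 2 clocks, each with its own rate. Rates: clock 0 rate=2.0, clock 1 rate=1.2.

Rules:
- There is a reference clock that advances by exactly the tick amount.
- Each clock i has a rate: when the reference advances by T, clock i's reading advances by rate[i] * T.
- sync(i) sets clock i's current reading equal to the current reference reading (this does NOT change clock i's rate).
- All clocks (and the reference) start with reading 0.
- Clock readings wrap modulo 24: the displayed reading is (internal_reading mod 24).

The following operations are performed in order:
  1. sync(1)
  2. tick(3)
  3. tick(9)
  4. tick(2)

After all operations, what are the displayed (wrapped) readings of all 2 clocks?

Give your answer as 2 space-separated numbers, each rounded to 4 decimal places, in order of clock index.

After op 1 sync(1): ref=0.0000 raw=[0.0000 0.0000]
After op 2 tick(3): ref=3.0000 raw=[6.0000 3.6000]
After op 3 tick(9): ref=12.0000 raw=[24.0000 14.4000]
After op 4 tick(2): ref=14.0000 raw=[28.0000 16.8000]
Wrap final raw readings (mod 24): 28.0000 mod 24 = 4.0000; 16.8000 mod 24 = 16.8000

Answer: 4.0000 16.8000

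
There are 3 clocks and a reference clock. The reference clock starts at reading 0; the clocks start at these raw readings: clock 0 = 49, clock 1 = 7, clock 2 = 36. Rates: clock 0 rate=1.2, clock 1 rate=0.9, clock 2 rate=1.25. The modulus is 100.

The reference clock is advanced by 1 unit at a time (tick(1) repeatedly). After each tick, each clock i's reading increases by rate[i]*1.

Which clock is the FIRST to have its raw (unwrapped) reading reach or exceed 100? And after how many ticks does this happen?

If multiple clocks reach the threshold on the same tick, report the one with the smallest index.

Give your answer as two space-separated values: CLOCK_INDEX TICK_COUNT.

clock 0: start=49, rate=1.2, needs 100-49 = 51; ticks = ceil(51/1.2) = ceil(42.5000) = 43; reading at tick 43 = 49 + 1.2*43 = 100.6000
clock 1: start=7, rate=0.9, needs 100-7 = 93; ticks = ceil(93/0.9) = ceil(103.3333) = 104; reading at tick 104 = 7 + 0.9*104 = 100.6000
clock 2: start=36, rate=1.25, needs 100-36 = 64; ticks = ceil(64/1.25) = ceil(51.2000) = 52; reading at tick 52 = 36 + 1.25*52 = 101.0000
Minimum tick count = 43; winners = [0]; smallest index = 0

Answer: 0 43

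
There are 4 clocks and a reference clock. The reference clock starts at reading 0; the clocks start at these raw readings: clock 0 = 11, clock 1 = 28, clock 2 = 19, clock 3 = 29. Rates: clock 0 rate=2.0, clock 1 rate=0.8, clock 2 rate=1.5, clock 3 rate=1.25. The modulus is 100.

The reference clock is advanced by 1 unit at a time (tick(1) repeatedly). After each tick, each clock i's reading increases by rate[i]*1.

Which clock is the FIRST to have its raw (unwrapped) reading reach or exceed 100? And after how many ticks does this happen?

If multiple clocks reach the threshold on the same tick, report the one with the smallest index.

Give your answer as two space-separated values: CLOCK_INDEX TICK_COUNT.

Answer: 0 45

Derivation:
clock 0: start=11, rate=2.0, needs 100-11 = 89; ticks = ceil(89/2.0) = ceil(44.5000) = 45; reading at tick 45 = 11 + 2.0*45 = 101.0000
clock 1: start=28, rate=0.8, needs 100-28 = 72; ticks = ceil(72/0.8) = ceil(90.0000) = 90; reading at tick 90 = 28 + 0.8*90 = 100.0000
clock 2: start=19, rate=1.5, needs 100-19 = 81; ticks = ceil(81/1.5) = ceil(54.0000) = 54; reading at tick 54 = 19 + 1.5*54 = 100.0000
clock 3: start=29, rate=1.25, needs 100-29 = 71; ticks = ceil(71/1.25) = ceil(56.8000) = 57; reading at tick 57 = 29 + 1.25*57 = 100.2500
Minimum tick count = 45; winners = [0]; smallest index = 0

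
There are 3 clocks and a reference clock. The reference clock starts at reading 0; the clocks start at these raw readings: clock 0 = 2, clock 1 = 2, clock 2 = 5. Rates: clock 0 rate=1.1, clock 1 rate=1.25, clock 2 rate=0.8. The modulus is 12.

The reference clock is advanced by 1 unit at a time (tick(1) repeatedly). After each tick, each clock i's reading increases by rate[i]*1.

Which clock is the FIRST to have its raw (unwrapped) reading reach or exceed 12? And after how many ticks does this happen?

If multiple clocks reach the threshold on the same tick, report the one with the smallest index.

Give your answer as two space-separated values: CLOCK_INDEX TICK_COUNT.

Answer: 1 8

Derivation:
clock 0: start=2, rate=1.1, needs 12-2 = 10; ticks = ceil(10/1.1) = ceil(9.0909) = 10; reading at tick 10 = 2 + 1.1*10 = 13.0000
clock 1: start=2, rate=1.25, needs 12-2 = 10; ticks = ceil(10/1.25) = ceil(8.0000) = 8; reading at tick 8 = 2 + 1.25*8 = 12.0000
clock 2: start=5, rate=0.8, needs 12-5 = 7; ticks = ceil(7/0.8) = ceil(8.7500) = 9; reading at tick 9 = 5 + 0.8*9 = 12.2000
Minimum tick count = 8; winners = [1]; smallest index = 1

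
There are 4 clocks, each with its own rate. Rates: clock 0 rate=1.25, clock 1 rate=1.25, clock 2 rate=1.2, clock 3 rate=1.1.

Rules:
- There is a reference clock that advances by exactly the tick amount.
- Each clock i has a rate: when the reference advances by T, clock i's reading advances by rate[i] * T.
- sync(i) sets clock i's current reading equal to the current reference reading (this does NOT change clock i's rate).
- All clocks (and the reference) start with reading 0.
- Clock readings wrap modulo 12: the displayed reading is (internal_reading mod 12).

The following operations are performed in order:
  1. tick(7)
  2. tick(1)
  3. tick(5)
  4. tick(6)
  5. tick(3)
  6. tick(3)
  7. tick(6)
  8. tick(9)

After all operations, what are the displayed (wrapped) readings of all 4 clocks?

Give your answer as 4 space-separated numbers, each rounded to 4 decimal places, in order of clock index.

Answer: 2.0000 2.0000 0.0000 8.0000

Derivation:
After op 1 tick(7): ref=7.0000 raw=[8.7500 8.7500 8.4000 7.7000]
After op 2 tick(1): ref=8.0000 raw=[10.0000 10.0000 9.6000 8.8000]
After op 3 tick(5): ref=13.0000 raw=[16.2500 16.2500 15.6000 14.3000]
After op 4 tick(6): ref=19.0000 raw=[23.7500 23.7500 22.8000 20.9000]
After op 5 tick(3): ref=22.0000 raw=[27.5000 27.5000 26.4000 24.2000]
After op 6 tick(3): ref=25.0000 raw=[31.2500 31.2500 30.0000 27.5000]
After op 7 tick(6): ref=31.0000 raw=[38.7500 38.7500 37.2000 34.1000]
After op 8 tick(9): ref=40.0000 raw=[50.0000 50.0000 48.0000 44.0000]
Wrap final raw readings (mod 12): 50.0000 mod 12 = 2.0000; 50.0000 mod 12 = 2.0000; 48.0000 mod 12 = 0.0000; 44.0000 mod 12 = 8.0000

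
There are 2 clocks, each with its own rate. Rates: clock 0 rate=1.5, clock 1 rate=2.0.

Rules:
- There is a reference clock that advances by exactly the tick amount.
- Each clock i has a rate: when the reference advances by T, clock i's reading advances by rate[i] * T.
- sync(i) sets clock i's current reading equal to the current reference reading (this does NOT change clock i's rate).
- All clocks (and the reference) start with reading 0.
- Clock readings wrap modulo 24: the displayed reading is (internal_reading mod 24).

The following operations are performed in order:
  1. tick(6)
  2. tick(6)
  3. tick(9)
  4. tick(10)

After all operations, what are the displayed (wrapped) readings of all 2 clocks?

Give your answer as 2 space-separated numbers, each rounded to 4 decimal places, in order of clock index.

After op 1 tick(6): ref=6.0000 raw=[9.0000 12.0000]
After op 2 tick(6): ref=12.0000 raw=[18.0000 24.0000]
After op 3 tick(9): ref=21.0000 raw=[31.5000 42.0000]
After op 4 tick(10): ref=31.0000 raw=[46.5000 62.0000]
Wrap final raw readings (mod 24): 46.5000 mod 24 = 22.5000; 62.0000 mod 24 = 14.0000

Answer: 22.5000 14.0000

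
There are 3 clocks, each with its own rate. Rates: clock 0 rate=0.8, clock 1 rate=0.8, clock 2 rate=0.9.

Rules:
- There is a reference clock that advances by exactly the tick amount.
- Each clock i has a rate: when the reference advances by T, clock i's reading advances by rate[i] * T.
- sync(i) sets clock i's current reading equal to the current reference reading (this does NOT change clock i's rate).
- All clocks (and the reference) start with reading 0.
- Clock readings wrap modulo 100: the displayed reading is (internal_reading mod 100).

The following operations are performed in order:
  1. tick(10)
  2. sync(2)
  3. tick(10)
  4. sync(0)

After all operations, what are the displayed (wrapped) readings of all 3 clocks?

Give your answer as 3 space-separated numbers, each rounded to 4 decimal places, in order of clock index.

Answer: 20.0000 16.0000 19.0000

Derivation:
After op 1 tick(10): ref=10.0000 raw=[8.0000 8.0000 9.0000]
After op 2 sync(2): ref=10.0000 raw=[8.0000 8.0000 10.0000]
After op 3 tick(10): ref=20.0000 raw=[16.0000 16.0000 19.0000]
After op 4 sync(0): ref=20.0000 raw=[20.0000 16.0000 19.0000]
Wrap final raw readings (mod 100): 20.0000 mod 100 = 20.0000; 16.0000 mod 100 = 16.0000; 19.0000 mod 100 = 19.0000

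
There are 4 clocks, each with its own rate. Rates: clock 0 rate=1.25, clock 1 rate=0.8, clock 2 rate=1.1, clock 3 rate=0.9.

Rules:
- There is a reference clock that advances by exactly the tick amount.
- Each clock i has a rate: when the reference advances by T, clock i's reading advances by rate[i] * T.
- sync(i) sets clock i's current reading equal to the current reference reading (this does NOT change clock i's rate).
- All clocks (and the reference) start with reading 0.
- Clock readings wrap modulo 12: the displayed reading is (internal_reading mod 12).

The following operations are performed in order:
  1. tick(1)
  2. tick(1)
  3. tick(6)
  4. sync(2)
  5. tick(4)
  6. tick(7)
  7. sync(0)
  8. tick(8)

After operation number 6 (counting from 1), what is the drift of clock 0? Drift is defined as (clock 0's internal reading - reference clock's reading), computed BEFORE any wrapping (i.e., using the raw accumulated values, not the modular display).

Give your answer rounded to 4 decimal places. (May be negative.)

Answer: 4.7500

Derivation:
After op 1 tick(1): ref=1.0000 raw=[1.2500 0.8000 1.1000 0.9000]
After op 2 tick(1): ref=2.0000 raw=[2.5000 1.6000 2.2000 1.8000]
After op 3 tick(6): ref=8.0000 raw=[10.0000 6.4000 8.8000 7.2000]
After op 4 sync(2): ref=8.0000 raw=[10.0000 6.4000 8.0000 7.2000]
After op 5 tick(4): ref=12.0000 raw=[15.0000 9.6000 12.4000 10.8000]
After op 6 tick(7): ref=19.0000 raw=[23.7500 15.2000 20.1000 17.1000]
Drift of clock 0 after op 6: 23.7500 - 19.0000 = 4.7500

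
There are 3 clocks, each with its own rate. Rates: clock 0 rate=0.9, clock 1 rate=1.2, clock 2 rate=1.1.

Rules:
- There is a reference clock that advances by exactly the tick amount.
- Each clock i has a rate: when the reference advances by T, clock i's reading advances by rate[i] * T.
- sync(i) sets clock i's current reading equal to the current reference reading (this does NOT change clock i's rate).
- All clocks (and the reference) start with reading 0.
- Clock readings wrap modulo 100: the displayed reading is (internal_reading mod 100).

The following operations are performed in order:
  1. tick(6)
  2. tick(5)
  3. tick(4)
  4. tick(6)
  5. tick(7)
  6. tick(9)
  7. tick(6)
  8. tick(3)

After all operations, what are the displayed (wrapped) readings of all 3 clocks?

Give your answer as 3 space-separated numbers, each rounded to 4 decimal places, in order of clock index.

Answer: 41.4000 55.2000 50.6000

Derivation:
After op 1 tick(6): ref=6.0000 raw=[5.4000 7.2000 6.6000]
After op 2 tick(5): ref=11.0000 raw=[9.9000 13.2000 12.1000]
After op 3 tick(4): ref=15.0000 raw=[13.5000 18.0000 16.5000]
After op 4 tick(6): ref=21.0000 raw=[18.9000 25.2000 23.1000]
After op 5 tick(7): ref=28.0000 raw=[25.2000 33.6000 30.8000]
After op 6 tick(9): ref=37.0000 raw=[33.3000 44.4000 40.7000]
After op 7 tick(6): ref=43.0000 raw=[38.7000 51.6000 47.3000]
After op 8 tick(3): ref=46.0000 raw=[41.4000 55.2000 50.6000]
Wrap final raw readings (mod 100): 41.4000 mod 100 = 41.4000; 55.2000 mod 100 = 55.2000; 50.6000 mod 100 = 50.6000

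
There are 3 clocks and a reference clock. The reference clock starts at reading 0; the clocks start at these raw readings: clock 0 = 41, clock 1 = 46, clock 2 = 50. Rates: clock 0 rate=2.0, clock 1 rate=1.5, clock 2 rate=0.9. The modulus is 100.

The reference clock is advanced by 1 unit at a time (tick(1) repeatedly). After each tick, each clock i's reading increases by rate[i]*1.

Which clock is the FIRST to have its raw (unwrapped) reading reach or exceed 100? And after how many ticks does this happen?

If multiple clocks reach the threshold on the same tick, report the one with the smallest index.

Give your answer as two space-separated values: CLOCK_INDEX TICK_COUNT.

Answer: 0 30

Derivation:
clock 0: start=41, rate=2.0, needs 100-41 = 59; ticks = ceil(59/2.0) = ceil(29.5000) = 30; reading at tick 30 = 41 + 2.0*30 = 101.0000
clock 1: start=46, rate=1.5, needs 100-46 = 54; ticks = ceil(54/1.5) = ceil(36.0000) = 36; reading at tick 36 = 46 + 1.5*36 = 100.0000
clock 2: start=50, rate=0.9, needs 100-50 = 50; ticks = ceil(50/0.9) = ceil(55.5556) = 56; reading at tick 56 = 50 + 0.9*56 = 100.4000
Minimum tick count = 30; winners = [0]; smallest index = 0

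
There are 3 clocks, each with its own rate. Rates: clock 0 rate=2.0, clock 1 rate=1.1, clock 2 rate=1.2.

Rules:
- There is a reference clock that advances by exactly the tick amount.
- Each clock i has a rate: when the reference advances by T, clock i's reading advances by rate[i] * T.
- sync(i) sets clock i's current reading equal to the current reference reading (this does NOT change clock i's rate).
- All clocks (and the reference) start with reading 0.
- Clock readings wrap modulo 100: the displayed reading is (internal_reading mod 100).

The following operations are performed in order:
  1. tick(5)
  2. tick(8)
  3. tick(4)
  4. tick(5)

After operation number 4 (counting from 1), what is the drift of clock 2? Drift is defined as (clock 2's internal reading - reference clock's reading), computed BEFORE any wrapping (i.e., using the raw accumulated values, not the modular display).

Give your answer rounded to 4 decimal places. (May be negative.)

After op 1 tick(5): ref=5.0000 raw=[10.0000 5.5000 6.0000]
After op 2 tick(8): ref=13.0000 raw=[26.0000 14.3000 15.6000]
After op 3 tick(4): ref=17.0000 raw=[34.0000 18.7000 20.4000]
After op 4 tick(5): ref=22.0000 raw=[44.0000 24.2000 26.4000]
Drift of clock 2 after op 4: 26.4000 - 22.0000 = 4.4000

Answer: 4.4000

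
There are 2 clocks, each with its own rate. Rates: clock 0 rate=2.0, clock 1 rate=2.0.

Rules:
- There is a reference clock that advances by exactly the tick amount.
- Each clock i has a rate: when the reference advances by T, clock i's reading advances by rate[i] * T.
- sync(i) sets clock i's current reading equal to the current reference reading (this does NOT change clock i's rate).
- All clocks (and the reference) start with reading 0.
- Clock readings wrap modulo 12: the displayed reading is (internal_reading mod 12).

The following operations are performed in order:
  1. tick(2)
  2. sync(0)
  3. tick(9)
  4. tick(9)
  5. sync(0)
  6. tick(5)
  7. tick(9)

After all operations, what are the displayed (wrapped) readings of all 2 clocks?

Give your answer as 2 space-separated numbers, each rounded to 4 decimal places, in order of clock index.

After op 1 tick(2): ref=2.0000 raw=[4.0000 4.0000]
After op 2 sync(0): ref=2.0000 raw=[2.0000 4.0000]
After op 3 tick(9): ref=11.0000 raw=[20.0000 22.0000]
After op 4 tick(9): ref=20.0000 raw=[38.0000 40.0000]
After op 5 sync(0): ref=20.0000 raw=[20.0000 40.0000]
After op 6 tick(5): ref=25.0000 raw=[30.0000 50.0000]
After op 7 tick(9): ref=34.0000 raw=[48.0000 68.0000]
Wrap final raw readings (mod 12): 48.0000 mod 12 = 0.0000; 68.0000 mod 12 = 8.0000

Answer: 0.0000 8.0000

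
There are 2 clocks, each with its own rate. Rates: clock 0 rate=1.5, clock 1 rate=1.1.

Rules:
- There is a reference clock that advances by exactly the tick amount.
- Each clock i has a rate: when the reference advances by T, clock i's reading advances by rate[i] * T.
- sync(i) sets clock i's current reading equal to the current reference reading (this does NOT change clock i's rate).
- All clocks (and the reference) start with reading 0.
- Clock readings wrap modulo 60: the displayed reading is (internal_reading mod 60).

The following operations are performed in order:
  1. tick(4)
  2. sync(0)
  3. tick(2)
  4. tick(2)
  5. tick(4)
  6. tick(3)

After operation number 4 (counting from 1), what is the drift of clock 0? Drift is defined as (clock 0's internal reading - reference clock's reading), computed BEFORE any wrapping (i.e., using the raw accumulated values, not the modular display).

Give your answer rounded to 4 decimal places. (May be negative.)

After op 1 tick(4): ref=4.0000 raw=[6.0000 4.4000]
After op 2 sync(0): ref=4.0000 raw=[4.0000 4.4000]
After op 3 tick(2): ref=6.0000 raw=[7.0000 6.6000]
After op 4 tick(2): ref=8.0000 raw=[10.0000 8.8000]
Drift of clock 0 after op 4: 10.0000 - 8.0000 = 2.0000

Answer: 2.0000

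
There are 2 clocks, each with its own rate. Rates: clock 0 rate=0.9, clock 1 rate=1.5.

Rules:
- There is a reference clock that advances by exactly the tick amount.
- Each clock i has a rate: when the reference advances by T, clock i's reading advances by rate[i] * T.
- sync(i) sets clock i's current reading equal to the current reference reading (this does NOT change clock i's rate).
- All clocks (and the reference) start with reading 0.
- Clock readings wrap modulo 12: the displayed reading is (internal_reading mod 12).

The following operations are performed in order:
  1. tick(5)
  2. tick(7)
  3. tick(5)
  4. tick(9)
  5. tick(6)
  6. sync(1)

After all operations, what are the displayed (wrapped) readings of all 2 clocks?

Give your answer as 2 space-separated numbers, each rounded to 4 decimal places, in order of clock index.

After op 1 tick(5): ref=5.0000 raw=[4.5000 7.5000]
After op 2 tick(7): ref=12.0000 raw=[10.8000 18.0000]
After op 3 tick(5): ref=17.0000 raw=[15.3000 25.5000]
After op 4 tick(9): ref=26.0000 raw=[23.4000 39.0000]
After op 5 tick(6): ref=32.0000 raw=[28.8000 48.0000]
After op 6 sync(1): ref=32.0000 raw=[28.8000 32.0000]
Wrap final raw readings (mod 12): 28.8000 mod 12 = 4.8000; 32.0000 mod 12 = 8.0000

Answer: 4.8000 8.0000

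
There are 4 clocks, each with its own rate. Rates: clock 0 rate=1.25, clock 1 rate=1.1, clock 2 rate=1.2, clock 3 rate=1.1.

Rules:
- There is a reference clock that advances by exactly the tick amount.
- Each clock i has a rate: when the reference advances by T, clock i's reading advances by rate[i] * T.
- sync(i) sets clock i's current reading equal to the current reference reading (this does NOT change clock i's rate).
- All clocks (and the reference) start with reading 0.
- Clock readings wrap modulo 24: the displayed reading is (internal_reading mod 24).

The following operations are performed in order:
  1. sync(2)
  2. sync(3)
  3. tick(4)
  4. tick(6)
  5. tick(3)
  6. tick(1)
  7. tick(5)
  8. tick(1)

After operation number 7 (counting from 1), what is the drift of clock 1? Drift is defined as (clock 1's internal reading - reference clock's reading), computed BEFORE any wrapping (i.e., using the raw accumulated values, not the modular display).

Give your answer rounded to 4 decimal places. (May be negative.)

After op 1 sync(2): ref=0.0000 raw=[0.0000 0.0000 0.0000 0.0000]
After op 2 sync(3): ref=0.0000 raw=[0.0000 0.0000 0.0000 0.0000]
After op 3 tick(4): ref=4.0000 raw=[5.0000 4.4000 4.8000 4.4000]
After op 4 tick(6): ref=10.0000 raw=[12.5000 11.0000 12.0000 11.0000]
After op 5 tick(3): ref=13.0000 raw=[16.2500 14.3000 15.6000 14.3000]
After op 6 tick(1): ref=14.0000 raw=[17.5000 15.4000 16.8000 15.4000]
After op 7 tick(5): ref=19.0000 raw=[23.7500 20.9000 22.8000 20.9000]
Drift of clock 1 after op 7: 20.9000 - 19.0000 = 1.9000

Answer: 1.9000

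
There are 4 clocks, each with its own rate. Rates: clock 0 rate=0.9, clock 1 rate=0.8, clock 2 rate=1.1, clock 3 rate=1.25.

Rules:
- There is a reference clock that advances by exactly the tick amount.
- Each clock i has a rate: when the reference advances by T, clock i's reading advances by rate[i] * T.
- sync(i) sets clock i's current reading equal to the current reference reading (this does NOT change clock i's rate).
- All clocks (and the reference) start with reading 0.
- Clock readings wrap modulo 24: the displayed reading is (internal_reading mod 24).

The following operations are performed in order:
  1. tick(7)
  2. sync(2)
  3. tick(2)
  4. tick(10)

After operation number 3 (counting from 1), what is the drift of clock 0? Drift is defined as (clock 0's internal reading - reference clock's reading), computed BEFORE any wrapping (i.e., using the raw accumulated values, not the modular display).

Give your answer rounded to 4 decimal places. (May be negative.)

Answer: -0.9000

Derivation:
After op 1 tick(7): ref=7.0000 raw=[6.3000 5.6000 7.7000 8.7500]
After op 2 sync(2): ref=7.0000 raw=[6.3000 5.6000 7.0000 8.7500]
After op 3 tick(2): ref=9.0000 raw=[8.1000 7.2000 9.2000 11.2500]
Drift of clock 0 after op 3: 8.1000 - 9.0000 = -0.9000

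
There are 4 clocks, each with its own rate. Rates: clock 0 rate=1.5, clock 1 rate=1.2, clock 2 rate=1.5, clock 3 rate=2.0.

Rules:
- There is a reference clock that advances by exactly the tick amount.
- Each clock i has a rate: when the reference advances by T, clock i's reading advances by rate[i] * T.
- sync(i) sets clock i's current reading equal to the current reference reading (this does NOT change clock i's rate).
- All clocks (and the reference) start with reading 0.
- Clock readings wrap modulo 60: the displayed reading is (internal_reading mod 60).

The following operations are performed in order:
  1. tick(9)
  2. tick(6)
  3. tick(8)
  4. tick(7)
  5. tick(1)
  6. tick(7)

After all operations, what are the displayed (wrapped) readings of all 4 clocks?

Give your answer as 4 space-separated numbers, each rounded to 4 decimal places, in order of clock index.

Answer: 57.0000 45.6000 57.0000 16.0000

Derivation:
After op 1 tick(9): ref=9.0000 raw=[13.5000 10.8000 13.5000 18.0000]
After op 2 tick(6): ref=15.0000 raw=[22.5000 18.0000 22.5000 30.0000]
After op 3 tick(8): ref=23.0000 raw=[34.5000 27.6000 34.5000 46.0000]
After op 4 tick(7): ref=30.0000 raw=[45.0000 36.0000 45.0000 60.0000]
After op 5 tick(1): ref=31.0000 raw=[46.5000 37.2000 46.5000 62.0000]
After op 6 tick(7): ref=38.0000 raw=[57.0000 45.6000 57.0000 76.0000]
Wrap final raw readings (mod 60): 57.0000 mod 60 = 57.0000; 45.6000 mod 60 = 45.6000; 57.0000 mod 60 = 57.0000; 76.0000 mod 60 = 16.0000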